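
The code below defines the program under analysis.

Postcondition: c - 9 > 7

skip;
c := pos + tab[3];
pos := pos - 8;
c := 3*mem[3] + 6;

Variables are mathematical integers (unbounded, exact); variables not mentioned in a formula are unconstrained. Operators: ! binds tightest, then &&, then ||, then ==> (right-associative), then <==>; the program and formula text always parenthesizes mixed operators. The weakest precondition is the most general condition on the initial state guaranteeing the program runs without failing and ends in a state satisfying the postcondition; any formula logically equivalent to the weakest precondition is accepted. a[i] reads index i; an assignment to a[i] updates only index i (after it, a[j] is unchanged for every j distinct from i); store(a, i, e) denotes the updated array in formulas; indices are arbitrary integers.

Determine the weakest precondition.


Working backward. After the program, the postcondition c - 9 > 7 must hold; in canonical form it is c > 16.
Before c := 3*mem[3] + 6: 3*mem[3] > 10
Before pos := pos - 8: 3*mem[3] > 10
Before c := pos + tab[3]: 3*mem[3] > 10
Before skip: 3*mem[3] > 10
Answer: WP = 3*mem[3] > 10


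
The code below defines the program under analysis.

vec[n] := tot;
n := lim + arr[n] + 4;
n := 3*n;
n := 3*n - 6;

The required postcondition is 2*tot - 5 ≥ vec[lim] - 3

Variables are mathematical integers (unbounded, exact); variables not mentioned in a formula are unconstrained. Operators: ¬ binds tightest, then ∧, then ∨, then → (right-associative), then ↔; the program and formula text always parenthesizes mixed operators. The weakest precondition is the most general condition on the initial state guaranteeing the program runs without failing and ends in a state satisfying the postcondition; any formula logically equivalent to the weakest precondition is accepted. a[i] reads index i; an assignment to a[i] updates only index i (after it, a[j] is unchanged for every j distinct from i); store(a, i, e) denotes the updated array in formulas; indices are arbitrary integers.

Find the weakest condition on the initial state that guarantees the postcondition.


Working backward. After the program, the postcondition 2*tot - 5 ≥ vec[lim] - 3 must hold; in canonical form it is 2*tot ≥ vec[lim] + 2.
Before n := 3*n - 6: 2*tot ≥ vec[lim] + 2
Before n := 3*n: 2*tot ≥ vec[lim] + 2
Before n := lim + arr[n] + 4: 2*tot ≥ vec[lim] + 2
Before vec[n] := tot: 2*tot ≥ store(vec, n, tot)[lim] + 2
Answer: WP = 2*tot ≥ store(vec, n, tot)[lim] + 2


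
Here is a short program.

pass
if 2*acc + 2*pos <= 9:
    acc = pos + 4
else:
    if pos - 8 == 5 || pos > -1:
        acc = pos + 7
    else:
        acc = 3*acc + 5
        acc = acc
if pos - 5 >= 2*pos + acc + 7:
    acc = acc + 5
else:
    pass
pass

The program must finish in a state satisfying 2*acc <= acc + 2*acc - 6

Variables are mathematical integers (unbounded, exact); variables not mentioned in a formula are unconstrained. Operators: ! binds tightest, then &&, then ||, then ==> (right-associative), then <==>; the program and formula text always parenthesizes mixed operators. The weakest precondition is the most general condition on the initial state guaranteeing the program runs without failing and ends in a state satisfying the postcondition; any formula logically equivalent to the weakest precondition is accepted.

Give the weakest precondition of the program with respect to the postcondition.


Working backward. After the program, the postcondition 2*acc <= acc + 2*acc - 6 must hold; in canonical form it is acc >= 6.
Before skip: acc >= 6
Then branch requires acc >= 1; else branch requires acc >= 6.
Before the if: (acc + pos <= -12 ==> acc >= 1) && ((!(acc + pos <= -12)) ==> acc >= 6)
Then branch requires (2*pos <= -16 ==> pos >= -3) && ((!(2*pos <= -16)) ==> pos >= 2); else branch requires ((pos == 13 || pos > -1) ==> ((2*pos <= -19 ==> pos >= -6) && ((!(2*pos <= -19)) ==> pos >= -1))) && ((!(pos == 13 || pos > -1)) ==> ((3*acc + pos <= -17 ==> 3*acc >= -4) && ((!(3*acc + pos <= -17)) ==> 3*acc >= 1))).
Before the if: (2*acc + 2*pos <= 9 ==> ((2*pos <= -16 ==> pos >= -3) && ((!(2*pos <= -16)) ==> pos >= 2))) && ((!(2*acc + 2*pos <= 9)) ==> (((pos == 13 || pos > -1) ==> ((2*pos <= -19 ==> pos >= -6) && ((!(2*pos <= -19)) ==> pos >= -1))) && ((!(pos == 13 || pos > -1)) ==> ((3*acc + pos <= -17 ==> 3*acc >= -4) && ((!(3*acc + pos <= -17)) ==> 3*acc >= 1)))))
Before skip: (2*acc + 2*pos <= 9 ==> ((2*pos <= -16 ==> pos >= -3) && ((!(2*pos <= -16)) ==> pos >= 2))) && ((!(2*acc + 2*pos <= 9)) ==> (((pos == 13 || pos > -1) ==> ((2*pos <= -19 ==> pos >= -6) && ((!(2*pos <= -19)) ==> pos >= -1))) && ((!(pos == 13 || pos > -1)) ==> ((3*acc + pos <= -17 ==> 3*acc >= -4) && ((!(3*acc + pos <= -17)) ==> 3*acc >= 1)))))
Answer: WP = (2*acc + 2*pos <= 9 ==> ((2*pos <= -16 ==> pos >= -3) && ((!(2*pos <= -16)) ==> pos >= 2))) && ((!(2*acc + 2*pos <= 9)) ==> (((pos == 13 || pos > -1) ==> ((2*pos <= -19 ==> pos >= -6) && ((!(2*pos <= -19)) ==> pos >= -1))) && ((!(pos == 13 || pos > -1)) ==> ((3*acc + pos <= -17 ==> 3*acc >= -4) && ((!(3*acc + pos <= -17)) ==> 3*acc >= 1)))))


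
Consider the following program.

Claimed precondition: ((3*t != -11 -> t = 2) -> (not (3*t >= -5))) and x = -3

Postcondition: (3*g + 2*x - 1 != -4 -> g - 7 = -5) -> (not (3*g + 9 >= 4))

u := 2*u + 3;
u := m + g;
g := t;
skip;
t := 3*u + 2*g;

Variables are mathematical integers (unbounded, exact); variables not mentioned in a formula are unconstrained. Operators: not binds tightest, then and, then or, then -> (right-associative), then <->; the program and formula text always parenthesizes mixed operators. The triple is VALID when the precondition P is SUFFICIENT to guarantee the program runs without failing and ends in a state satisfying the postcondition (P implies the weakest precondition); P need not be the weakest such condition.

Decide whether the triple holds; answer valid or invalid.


Working backward. After the program, the postcondition (3*g + 2*x - 1 != -4 -> g - 7 = -5) -> (not (3*g + 9 >= 4)) must hold; in canonical form it is (3*g + 2*x != -3 -> g = 2) -> (not (3*g >= -5)).
Before t := 3*u + 2*g: (3*g + 2*x != -3 -> g = 2) -> (not (3*g >= -5))
Before skip: (3*g + 2*x != -3 -> g = 2) -> (not (3*g >= -5))
Before g := t: (3*t + 2*x != -3 -> t = 2) -> (not (3*t >= -5))
Before u := m + g: (3*t + 2*x != -3 -> t = 2) -> (not (3*t >= -5))
Before u := 2*u + 3: (3*t + 2*x != -3 -> t = 2) -> (not (3*t >= -5))
The weakest precondition is (3*t + 2*x != -3 -> t = 2) -> (not (3*t >= -5)).
Check whether ((3*t != -11 -> t = 2) -> (not (3*t >= -5))) and x = -3 implies it.
Countermodel: at the initial state t = 1, x = -3, the precondition holds but the weakest precondition fails.
Answer: invalid


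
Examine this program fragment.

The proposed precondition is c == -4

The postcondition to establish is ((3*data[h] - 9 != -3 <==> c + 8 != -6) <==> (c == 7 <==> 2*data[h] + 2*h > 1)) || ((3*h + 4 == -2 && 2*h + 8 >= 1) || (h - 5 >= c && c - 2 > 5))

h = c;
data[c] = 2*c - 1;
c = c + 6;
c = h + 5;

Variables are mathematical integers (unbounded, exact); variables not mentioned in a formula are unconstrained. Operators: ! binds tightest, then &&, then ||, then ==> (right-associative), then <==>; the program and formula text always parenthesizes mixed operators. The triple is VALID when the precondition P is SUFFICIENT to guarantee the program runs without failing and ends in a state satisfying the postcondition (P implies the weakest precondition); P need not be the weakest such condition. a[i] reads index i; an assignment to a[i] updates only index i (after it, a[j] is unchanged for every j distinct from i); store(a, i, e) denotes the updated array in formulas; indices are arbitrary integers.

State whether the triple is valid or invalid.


Working backward. After the program, the postcondition ((3*data[h] - 9 != -3 <==> c + 8 != -6) <==> (c == 7 <==> 2*data[h] + 2*h > 1)) || ((3*h + 4 == -2 && 2*h + 8 >= 1) || (h - 5 >= c && c - 2 > 5)) must hold; in canonical form it is ((3*data[h] != 6 <==> c != -14) <==> (c == 7 <==> 2*data[h] + 2*h > 1)) || (3*h == -6 && 2*h >= -7) || (h >= c + 5 && c > 7).
Before c := h + 5: ((3*data[h] != 6 <==> h != -19) <==> (h == 2 <==> 2*data[h] + 2*h > 1)) || (3*h == -6 && 2*h >= -7)
Before c := c + 6: ((3*data[h] != 6 <==> h != -19) <==> (h == 2 <==> 2*data[h] + 2*h > 1)) || (3*h == -6 && 2*h >= -7)
Before data[c] := 2*c - 1: ((3*store(data, c, 2*c - 1)[h] != 6 <==> h != -19) <==> (h == 2 <==> 2*store(data, c, 2*c - 1)[h] + 2*h > 1)) || (3*h == -6 && 2*h >= -7)
Before h := c: ((3*store(data, c, 2*c - 1)[c] != 6 <==> c != -19) <==> (c == 2 <==> 2*store(data, c, 2*c - 1)[c] + 2*c > 1)) || (3*c == -6 && 2*c >= -7)
The weakest precondition is ((3*store(data, c, 2*c - 1)[c] != 6 <==> c != -19) <==> (c == 2 <==> 2*store(data, c, 2*c - 1)[c] + 2*c > 1)) || (3*c == -6 && 2*c >= -7).
Check whether c == -4 implies it.
Every state satisfying the precondition satisfies the weakest precondition: the implication holds.
Answer: valid


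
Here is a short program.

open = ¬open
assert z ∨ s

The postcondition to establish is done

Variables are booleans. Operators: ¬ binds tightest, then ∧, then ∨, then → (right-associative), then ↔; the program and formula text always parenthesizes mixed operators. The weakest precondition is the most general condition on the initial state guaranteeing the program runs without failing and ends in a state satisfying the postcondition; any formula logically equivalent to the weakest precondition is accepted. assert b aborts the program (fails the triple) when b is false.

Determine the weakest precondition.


Working backward. After the program, done must hold.
Before assert z ∨ s: (z ∨ s) ∧ done
Before open := ¬open: (z ∨ s) ∧ done
Answer: WP = (z ∨ s) ∧ done


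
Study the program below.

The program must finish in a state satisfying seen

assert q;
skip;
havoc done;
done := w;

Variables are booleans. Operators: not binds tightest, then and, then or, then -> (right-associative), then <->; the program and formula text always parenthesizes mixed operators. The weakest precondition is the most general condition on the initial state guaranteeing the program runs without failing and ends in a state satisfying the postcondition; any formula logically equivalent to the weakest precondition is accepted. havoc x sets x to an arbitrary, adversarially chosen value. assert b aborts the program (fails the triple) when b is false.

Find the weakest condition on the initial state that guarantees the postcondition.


Working backward. After the program, seen must hold.
Before done := w: seen
Before havoc done: seen
Before skip: seen
Before assert q: q and seen
Answer: WP = q and seen


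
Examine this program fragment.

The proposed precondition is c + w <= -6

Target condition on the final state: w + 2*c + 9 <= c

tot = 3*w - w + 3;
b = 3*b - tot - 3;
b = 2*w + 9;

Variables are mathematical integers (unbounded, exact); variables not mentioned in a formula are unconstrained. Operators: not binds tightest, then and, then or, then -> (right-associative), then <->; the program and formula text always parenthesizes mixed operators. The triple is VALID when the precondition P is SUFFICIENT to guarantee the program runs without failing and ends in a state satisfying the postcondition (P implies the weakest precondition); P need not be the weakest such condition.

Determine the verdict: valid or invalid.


Working backward. After the program, the postcondition w + 2*c + 9 <= c must hold; in canonical form it is c + w <= -9.
Before b := 2*w + 9: c + w <= -9
Before b := 3*b - tot - 3: c + w <= -9
Before tot := 3*w - w + 3: c + w <= -9
The weakest precondition is c + w <= -9.
Check whether c + w <= -6 implies it.
Countermodel: at the initial state c = -8, w = 0, the precondition holds but the weakest precondition fails.
Answer: invalid


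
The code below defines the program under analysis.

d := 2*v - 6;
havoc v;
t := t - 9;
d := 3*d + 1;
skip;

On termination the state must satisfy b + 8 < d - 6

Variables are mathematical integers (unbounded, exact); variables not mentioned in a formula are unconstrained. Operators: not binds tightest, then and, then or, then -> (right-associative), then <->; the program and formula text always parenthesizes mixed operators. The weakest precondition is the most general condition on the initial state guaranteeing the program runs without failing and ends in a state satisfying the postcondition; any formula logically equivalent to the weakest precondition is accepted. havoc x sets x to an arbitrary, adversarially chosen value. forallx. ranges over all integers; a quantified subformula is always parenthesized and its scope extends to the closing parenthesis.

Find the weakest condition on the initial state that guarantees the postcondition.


Working backward. After the program, the postcondition b + 8 < d - 6 must hold; in canonical form it is b < d - 14.
Before skip: b < d - 14
Before d := 3*d + 1: b < 3*d - 13
Before t := t - 9: b < 3*d - 13
Before havoc v: b < 3*d - 13
Before d := 2*v - 6: b < 6*v - 31
Answer: WP = b < 6*v - 31


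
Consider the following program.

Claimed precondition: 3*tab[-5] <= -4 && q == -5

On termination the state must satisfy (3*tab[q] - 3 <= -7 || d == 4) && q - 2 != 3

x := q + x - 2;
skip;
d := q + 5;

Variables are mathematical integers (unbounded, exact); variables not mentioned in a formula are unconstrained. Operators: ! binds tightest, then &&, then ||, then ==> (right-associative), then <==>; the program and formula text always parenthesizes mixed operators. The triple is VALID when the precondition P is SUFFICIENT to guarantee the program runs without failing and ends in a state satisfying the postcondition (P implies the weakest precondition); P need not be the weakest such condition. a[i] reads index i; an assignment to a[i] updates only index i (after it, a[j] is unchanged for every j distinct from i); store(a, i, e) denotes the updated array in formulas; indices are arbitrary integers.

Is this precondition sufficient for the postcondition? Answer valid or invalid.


Working backward. After the program, the postcondition (3*tab[q] - 3 <= -7 || d == 4) && q - 2 != 3 must hold; in canonical form it is (3*tab[q] <= -4 || d == 4) && q != 5.
Before d := q + 5: (3*tab[q] <= -4 || q == -1) && q != 5
Before skip: (3*tab[q] <= -4 || q == -1) && q != 5
Before x := q + x - 2: (3*tab[q] <= -4 || q == -1) && q != 5
The weakest precondition is (3*tab[q] <= -4 || q == -1) && q != 5.
Check whether 3*tab[-5] <= -4 && q == -5 implies it.
Every state satisfying the precondition satisfies the weakest precondition: the implication holds.
Answer: valid


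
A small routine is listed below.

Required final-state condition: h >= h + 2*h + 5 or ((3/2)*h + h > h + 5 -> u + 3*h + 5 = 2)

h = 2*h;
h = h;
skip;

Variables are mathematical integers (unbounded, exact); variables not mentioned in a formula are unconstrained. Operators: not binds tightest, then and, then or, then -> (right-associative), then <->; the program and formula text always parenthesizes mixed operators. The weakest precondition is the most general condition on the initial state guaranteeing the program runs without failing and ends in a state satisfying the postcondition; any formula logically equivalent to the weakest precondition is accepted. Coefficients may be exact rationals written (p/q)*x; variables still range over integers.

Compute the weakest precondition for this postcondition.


Working backward. After the program, the postcondition h >= h + 2*h + 5 or ((3/2)*h + h > h + 5 -> u + 3*h + 5 = 2) must hold; in canonical form it is 2*h <= -5 or ((3/2)*h > 5 -> 3*h + u = -3).
Before skip: 2*h <= -5 or ((3/2)*h > 5 -> 3*h + u = -3)
Before h := h: 2*h <= -5 or ((3/2)*h > 5 -> 3*h + u = -3)
Before h := 2*h: 4*h <= -5 or (3*h > 5 -> 6*h + u = -3)
Answer: WP = 4*h <= -5 or (3*h > 5 -> 6*h + u = -3)


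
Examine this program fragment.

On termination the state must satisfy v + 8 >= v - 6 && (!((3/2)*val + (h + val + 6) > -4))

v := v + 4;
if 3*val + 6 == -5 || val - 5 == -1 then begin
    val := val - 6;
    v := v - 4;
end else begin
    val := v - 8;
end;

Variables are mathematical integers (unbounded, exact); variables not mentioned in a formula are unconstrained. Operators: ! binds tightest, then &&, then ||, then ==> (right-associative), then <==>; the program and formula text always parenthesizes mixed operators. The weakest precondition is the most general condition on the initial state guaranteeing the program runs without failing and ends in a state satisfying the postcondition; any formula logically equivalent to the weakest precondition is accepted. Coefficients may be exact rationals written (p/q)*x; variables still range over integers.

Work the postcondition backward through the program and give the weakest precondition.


Working backward. After the program, the postcondition v + 8 >= v - 6 && (!((3/2)*val + (h + val + 6) > -4)) must hold; in canonical form it is !(h + (5/2)*val > -10).
Then branch requires !(h + (5/2)*val > 5); else branch requires !(h + (5/2)*v > 10).
Before the if: ((3*val == -11 || val == 4) ==> (!(h + (5/2)*val > 5))) && ((!(3*val == -11 || val == 4)) ==> (!(h + (5/2)*v > 10)))
Before v := v + 4: ((3*val == -11 || val == 4) ==> (!(h + (5/2)*val > 5))) && ((!(3*val == -11 || val == 4)) ==> (!(h + (5/2)*v > 0)))
Answer: WP = ((3*val == -11 || val == 4) ==> (!(h + (5/2)*val > 5))) && ((!(3*val == -11 || val == 4)) ==> (!(h + (5/2)*v > 0)))


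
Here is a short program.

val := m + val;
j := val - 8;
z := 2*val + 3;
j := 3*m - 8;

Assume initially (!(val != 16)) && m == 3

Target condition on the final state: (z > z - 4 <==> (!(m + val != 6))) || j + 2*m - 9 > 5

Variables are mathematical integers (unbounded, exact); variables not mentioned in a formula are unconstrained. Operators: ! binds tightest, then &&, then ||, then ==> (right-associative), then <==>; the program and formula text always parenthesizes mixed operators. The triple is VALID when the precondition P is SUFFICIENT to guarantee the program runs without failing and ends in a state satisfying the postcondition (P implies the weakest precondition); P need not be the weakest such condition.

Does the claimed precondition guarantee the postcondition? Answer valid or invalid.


Working backward. After the program, the postcondition (z > z - 4 <==> (!(m + val != 6))) || j + 2*m - 9 > 5 must hold; in canonical form it is (!(m + val != 6)) || j + 2*m > 14.
Before j := 3*m - 8: (!(m + val != 6)) || 5*m > 22
Before z := 2*val + 3: (!(m + val != 6)) || 5*m > 22
Before j := val - 8: (!(m + val != 6)) || 5*m > 22
Before val := m + val: (!(2*m + val != 6)) || 5*m > 22
The weakest precondition is (!(2*m + val != 6)) || 5*m > 22.
Check whether (!(val != 16)) && m == 3 implies it.
Countermodel: at the initial state m = 3, val = 16, the precondition holds but the weakest precondition fails.
Answer: invalid


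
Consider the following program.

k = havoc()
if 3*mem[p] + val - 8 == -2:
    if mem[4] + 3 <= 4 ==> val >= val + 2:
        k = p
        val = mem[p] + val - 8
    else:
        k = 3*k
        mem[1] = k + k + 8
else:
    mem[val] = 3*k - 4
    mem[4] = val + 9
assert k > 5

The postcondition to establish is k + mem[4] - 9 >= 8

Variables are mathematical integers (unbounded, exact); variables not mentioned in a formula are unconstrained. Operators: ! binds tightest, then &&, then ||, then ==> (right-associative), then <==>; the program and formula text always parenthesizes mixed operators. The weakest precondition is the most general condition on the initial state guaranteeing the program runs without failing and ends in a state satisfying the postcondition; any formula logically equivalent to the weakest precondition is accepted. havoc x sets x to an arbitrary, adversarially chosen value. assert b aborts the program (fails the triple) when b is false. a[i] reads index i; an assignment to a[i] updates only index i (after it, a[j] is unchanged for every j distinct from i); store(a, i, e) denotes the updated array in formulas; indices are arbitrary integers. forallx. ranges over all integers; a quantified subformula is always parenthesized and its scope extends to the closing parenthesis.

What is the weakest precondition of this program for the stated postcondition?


Working backward. After the program, the postcondition k + mem[4] - 9 >= 8 must hold; in canonical form it is mem[4] + k >= 17.
Before assert k > 5: k > 5 && mem[4] + k >= 17
Then branch requires ((!(mem[4] <= 1)) ==> (p > 5 && mem[4] + p >= 17)) && (mem[4] <= 1 ==> (3*k > 5 && mem[4] + 3*k >= 17)); else branch requires k > 5 && k + val >= 8.
Before the if: (3*mem[p] + val == 6 ==> (((!(mem[4] <= 1)) ==> (p > 5 && mem[4] + p >= 17)) && (mem[4] <= 1 ==> (3*k > 5 && mem[4] + 3*k >= 17)))) && ((!(3*mem[p] + val == 6)) ==> (k > 5 && k + val >= 8))
Before havoc k: forall k_1. ((3*mem[p] + val == 6 ==> (((!(mem[4] <= 1)) ==> (p > 5 && mem[4] + p >= 17)) && (mem[4] <= 1 ==> (3*k_1 > 5 && mem[4] + 3*k_1 >= 17)))) && ((!(3*mem[p] + val == 6)) ==> (k_1 > 5 && k_1 + val >= 8)))
Answer: WP = forall k_1. ((3*mem[p] + val == 6 ==> (((!(mem[4] <= 1)) ==> (p > 5 && mem[4] + p >= 17)) && (mem[4] <= 1 ==> (3*k_1 > 5 && mem[4] + 3*k_1 >= 17)))) && ((!(3*mem[p] + val == 6)) ==> (k_1 > 5 && k_1 + val >= 8)))


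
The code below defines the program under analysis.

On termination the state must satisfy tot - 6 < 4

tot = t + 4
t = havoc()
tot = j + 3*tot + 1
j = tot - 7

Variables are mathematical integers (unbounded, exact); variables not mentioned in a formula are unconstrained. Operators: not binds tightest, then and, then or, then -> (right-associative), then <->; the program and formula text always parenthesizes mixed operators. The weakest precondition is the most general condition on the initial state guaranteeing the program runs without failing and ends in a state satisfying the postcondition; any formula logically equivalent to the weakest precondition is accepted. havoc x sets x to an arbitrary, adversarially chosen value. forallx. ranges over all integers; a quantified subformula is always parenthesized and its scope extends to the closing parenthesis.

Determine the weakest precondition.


Working backward. After the program, the postcondition tot - 6 < 4 must hold; in canonical form it is tot < 10.
Before j := tot - 7: tot < 10
Before tot := j + 3*tot + 1: j + 3*tot < 9
Before havoc t: j + 3*tot < 9
Before tot := t + 4: j + 3*t < -3
Answer: WP = j + 3*t < -3


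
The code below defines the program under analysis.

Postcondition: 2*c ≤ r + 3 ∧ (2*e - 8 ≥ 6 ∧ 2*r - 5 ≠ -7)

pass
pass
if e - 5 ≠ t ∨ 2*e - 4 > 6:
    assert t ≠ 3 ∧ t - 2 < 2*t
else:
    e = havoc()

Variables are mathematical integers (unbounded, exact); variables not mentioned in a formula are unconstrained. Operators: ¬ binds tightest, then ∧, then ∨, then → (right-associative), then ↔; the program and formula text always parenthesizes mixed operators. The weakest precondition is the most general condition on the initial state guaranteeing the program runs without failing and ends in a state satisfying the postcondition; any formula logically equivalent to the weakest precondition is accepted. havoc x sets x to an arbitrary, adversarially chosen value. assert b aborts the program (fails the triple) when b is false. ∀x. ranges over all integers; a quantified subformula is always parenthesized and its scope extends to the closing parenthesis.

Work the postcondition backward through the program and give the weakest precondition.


Working backward. After the program, the postcondition 2*c ≤ r + 3 ∧ (2*e - 8 ≥ 6 ∧ 2*r - 5 ≠ -7) must hold; in canonical form it is 2*c ≤ r + 3 ∧ 2*e ≥ 14 ∧ 2*r ≠ -2.
Then branch requires t ≠ 3 ∧ t > -2 ∧ 2*c ≤ r + 3 ∧ 2*e ≥ 14 ∧ 2*r ≠ -2; else branch requires ∀e_1. (2*c ≤ r + 3 ∧ 2*e_1 ≥ 14 ∧ 2*r ≠ -2).
Before the if: ((e ≠ t + 5 ∨ 2*e > 10) → (t ≠ 3 ∧ t > -2 ∧ 2*c ≤ r + 3 ∧ 2*e ≥ 14 ∧ 2*r ≠ -2)) ∧ ((¬(e ≠ t + 5 ∨ 2*e > 10)) → (∀e_1. (2*c ≤ r + 3 ∧ 2*e_1 ≥ 14 ∧ 2*r ≠ -2)))
Before skip: ((e ≠ t + 5 ∨ 2*e > 10) → (t ≠ 3 ∧ t > -2 ∧ 2*c ≤ r + 3 ∧ 2*e ≥ 14 ∧ 2*r ≠ -2)) ∧ ((¬(e ≠ t + 5 ∨ 2*e > 10)) → (∀e_1. (2*c ≤ r + 3 ∧ 2*e_1 ≥ 14 ∧ 2*r ≠ -2)))
Before skip: ((e ≠ t + 5 ∨ 2*e > 10) → (t ≠ 3 ∧ t > -2 ∧ 2*c ≤ r + 3 ∧ 2*e ≥ 14 ∧ 2*r ≠ -2)) ∧ ((¬(e ≠ t + 5 ∨ 2*e > 10)) → (∀e_1. (2*c ≤ r + 3 ∧ 2*e_1 ≥ 14 ∧ 2*r ≠ -2)))
Answer: WP = ((e ≠ t + 5 ∨ 2*e > 10) → (t ≠ 3 ∧ t > -2 ∧ 2*c ≤ r + 3 ∧ 2*e ≥ 14 ∧ 2*r ≠ -2)) ∧ ((¬(e ≠ t + 5 ∨ 2*e > 10)) → (∀e_1. (2*c ≤ r + 3 ∧ 2*e_1 ≥ 14 ∧ 2*r ≠ -2)))


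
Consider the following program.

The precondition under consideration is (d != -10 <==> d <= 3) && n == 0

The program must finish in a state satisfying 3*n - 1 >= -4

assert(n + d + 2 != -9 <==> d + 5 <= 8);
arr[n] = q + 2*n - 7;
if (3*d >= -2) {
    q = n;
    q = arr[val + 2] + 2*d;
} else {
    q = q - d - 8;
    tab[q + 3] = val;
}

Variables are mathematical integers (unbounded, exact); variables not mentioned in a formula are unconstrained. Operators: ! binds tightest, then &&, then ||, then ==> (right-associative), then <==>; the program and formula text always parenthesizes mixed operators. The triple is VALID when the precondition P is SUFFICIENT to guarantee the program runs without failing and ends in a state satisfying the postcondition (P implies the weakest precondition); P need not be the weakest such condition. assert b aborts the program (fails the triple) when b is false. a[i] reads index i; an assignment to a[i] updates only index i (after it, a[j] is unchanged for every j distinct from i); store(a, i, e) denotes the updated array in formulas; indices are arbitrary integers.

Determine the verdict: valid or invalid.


Working backward. After the program, the postcondition 3*n - 1 >= -4 must hold; in canonical form it is 3*n >= -3.
Then branch requires 3*n >= -3; else branch requires 3*n >= -3.
Before the if: (3*d >= -2 ==> 3*n >= -3) && ((!(3*d >= -2)) ==> 3*n >= -3)
Before arr[n] := q + 2*n - 7: (3*d >= -2 ==> 3*n >= -3) && ((!(3*d >= -2)) ==> 3*n >= -3)
Before assert n + d + 2 != -9 <==> d + 5 <= 8: (d + n != -11 <==> d <= 3) && (3*d >= -2 ==> 3*n >= -3) && ((!(3*d >= -2)) ==> 3*n >= -3)
The weakest precondition is (d + n != -11 <==> d <= 3) && (3*d >= -2 ==> 3*n >= -3) && ((!(3*d >= -2)) ==> 3*n >= -3).
Check whether (d != -10 <==> d <= 3) && n == 0 implies it.
Countermodel: at the initial state d = -11, n = 0, the precondition holds but the weakest precondition fails.
Answer: invalid


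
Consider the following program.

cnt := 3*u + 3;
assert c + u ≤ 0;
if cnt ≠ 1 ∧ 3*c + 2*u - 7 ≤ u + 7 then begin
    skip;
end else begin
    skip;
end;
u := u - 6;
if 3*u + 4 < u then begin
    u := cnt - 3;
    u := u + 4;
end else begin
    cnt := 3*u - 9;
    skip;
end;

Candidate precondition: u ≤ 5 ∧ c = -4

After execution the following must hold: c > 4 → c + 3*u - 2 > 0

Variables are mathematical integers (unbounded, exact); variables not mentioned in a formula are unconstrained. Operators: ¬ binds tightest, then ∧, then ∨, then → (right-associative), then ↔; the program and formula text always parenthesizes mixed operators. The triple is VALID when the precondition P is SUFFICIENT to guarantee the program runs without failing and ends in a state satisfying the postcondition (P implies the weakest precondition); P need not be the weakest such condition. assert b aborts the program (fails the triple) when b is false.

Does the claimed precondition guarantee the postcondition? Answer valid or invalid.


Working backward. After the program, the postcondition c > 4 → c + 3*u - 2 > 0 must hold; in canonical form it is c > 4 → c + 3*u > 2.
Then branch requires c > 4 → c + 3*cnt > -1; else branch requires c > 4 → c + 3*u > 2.
Before the if: (2*u < -4 → (c > 4 → c + 3*cnt > -1)) ∧ ((¬(2*u < -4)) → (c > 4 → c + 3*u > 2))
Before u := u - 6: (2*u < 8 → (c > 4 → c + 3*cnt > -1)) ∧ ((¬(2*u < 8)) → (c > 4 → c + 3*u > 20))
Then branch requires (2*u < 8 → (c > 4 → c + 3*cnt > -1)) ∧ ((¬(2*u < 8)) → (c > 4 → c + 3*u > 20)); else branch requires (2*u < 8 → (c > 4 → c + 3*cnt > -1)) ∧ ((¬(2*u < 8)) → (c > 4 → c + 3*u > 20)).
Before the if: ((cnt ≠ 1 ∧ 3*c + u ≤ 14) → ((2*u < 8 → (c > 4 → c + 3*cnt > -1)) ∧ ((¬(2*u < 8)) → (c > 4 → c + 3*u > 20)))) ∧ ((¬(cnt ≠ 1 ∧ 3*c + u ≤ 14)) → ((2*u < 8 → (c > 4 → c + 3*cnt > -1)) ∧ ((¬(2*u < 8)) → (c > 4 → c + 3*u > 20))))
Before assert c + u ≤ 0: c + u ≤ 0 ∧ ((cnt ≠ 1 ∧ 3*c + u ≤ 14) → ((2*u < 8 → (c > 4 → c + 3*cnt > -1)) ∧ ((¬(2*u < 8)) → (c > 4 → c + 3*u > 20)))) ∧ ((¬(cnt ≠ 1 ∧ 3*c + u ≤ 14)) → ((2*u < 8 → (c > 4 → c + 3*cnt > -1)) ∧ ((¬(2*u < 8)) → (c > 4 → c + 3*u > 20))))
Before cnt := 3*u + 3: c + u ≤ 0 ∧ ((3*u ≠ -2 ∧ 3*c + u ≤ 14) → ((2*u < 8 → (c > 4 → c + 9*u > -10)) ∧ ((¬(2*u < 8)) → (c > 4 → c + 3*u > 20)))) ∧ ((¬(3*u ≠ -2 ∧ 3*c + u ≤ 14)) → ((2*u < 8 → (c > 4 → c + 9*u > -10)) ∧ ((¬(2*u < 8)) → (c > 4 → c + 3*u > 20))))
The weakest precondition is c + u ≤ 0 ∧ ((3*u ≠ -2 ∧ 3*c + u ≤ 14) → ((2*u < 8 → (c > 4 → c + 9*u > -10)) ∧ ((¬(2*u < 8)) → (c > 4 → c + 3*u > 20)))) ∧ ((¬(3*u ≠ -2 ∧ 3*c + u ≤ 14)) → ((2*u < 8 → (c > 4 → c + 9*u > -10)) ∧ ((¬(2*u < 8)) → (c > 4 → c + 3*u > 20)))).
Check whether u ≤ 5 ∧ c = -4 implies it.
Countermodel: at the initial state c = -4, u = 5, the precondition holds but the weakest precondition fails.
Answer: invalid


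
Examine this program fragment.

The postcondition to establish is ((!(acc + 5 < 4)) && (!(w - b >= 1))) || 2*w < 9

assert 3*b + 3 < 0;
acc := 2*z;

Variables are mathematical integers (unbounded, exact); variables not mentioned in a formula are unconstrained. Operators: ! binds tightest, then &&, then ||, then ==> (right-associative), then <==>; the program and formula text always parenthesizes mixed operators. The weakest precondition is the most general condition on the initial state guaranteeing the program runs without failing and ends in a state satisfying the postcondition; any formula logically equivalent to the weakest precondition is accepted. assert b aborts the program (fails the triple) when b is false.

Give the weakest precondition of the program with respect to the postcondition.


Working backward. After the program, the postcondition ((!(acc + 5 < 4)) && (!(w - b >= 1))) || 2*w < 9 must hold; in canonical form it is ((!(acc < -1)) && (!(w >= b + 1))) || 2*w < 9.
Before acc := 2*z: ((!(2*z < -1)) && (!(w >= b + 1))) || 2*w < 9
Before assert 3*b + 3 < 0: 3*b < -3 && (((!(2*z < -1)) && (!(w >= b + 1))) || 2*w < 9)
Answer: WP = 3*b < -3 && (((!(2*z < -1)) && (!(w >= b + 1))) || 2*w < 9)


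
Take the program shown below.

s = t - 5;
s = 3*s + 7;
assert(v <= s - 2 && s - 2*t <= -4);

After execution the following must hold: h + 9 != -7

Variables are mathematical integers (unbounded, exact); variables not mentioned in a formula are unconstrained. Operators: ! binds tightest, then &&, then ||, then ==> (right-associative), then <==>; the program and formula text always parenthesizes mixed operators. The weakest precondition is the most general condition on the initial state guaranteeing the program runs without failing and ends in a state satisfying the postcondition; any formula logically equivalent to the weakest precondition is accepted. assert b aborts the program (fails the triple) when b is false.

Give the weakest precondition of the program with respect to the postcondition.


Working backward. After the program, the postcondition h + 9 != -7 must hold; in canonical form it is h != -16.
Before assert v <= s - 2 && s - 2*t <= -4: v <= s - 2 && s <= 2*t - 4 && h != -16
Before s := 3*s + 7: v <= 3*s + 5 && 3*s <= 2*t - 11 && h != -16
Before s := t - 5: v <= 3*t - 10 && t <= 4 && h != -16
Answer: WP = v <= 3*t - 10 && t <= 4 && h != -16


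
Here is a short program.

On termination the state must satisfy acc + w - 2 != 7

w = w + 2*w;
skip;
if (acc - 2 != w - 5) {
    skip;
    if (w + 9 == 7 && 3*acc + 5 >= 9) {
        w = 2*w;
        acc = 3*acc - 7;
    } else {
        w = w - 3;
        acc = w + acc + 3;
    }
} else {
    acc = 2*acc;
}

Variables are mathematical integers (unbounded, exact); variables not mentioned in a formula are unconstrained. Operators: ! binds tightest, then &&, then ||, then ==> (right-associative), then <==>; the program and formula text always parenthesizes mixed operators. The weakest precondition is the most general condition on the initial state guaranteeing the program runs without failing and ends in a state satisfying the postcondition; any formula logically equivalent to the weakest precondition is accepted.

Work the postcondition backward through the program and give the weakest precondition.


Working backward. After the program, the postcondition acc + w - 2 != 7 must hold; in canonical form it is acc + w != 9.
Then branch requires ((w == -2 && 3*acc >= 4) ==> 3*acc + 2*w != 16) && ((!(w == -2 && 3*acc >= 4)) ==> acc + 2*w != 12); else branch requires 2*acc + w != 9.
Before the if: (acc != w - 3 ==> (((w == -2 && 3*acc >= 4) ==> 3*acc + 2*w != 16) && ((!(w == -2 && 3*acc >= 4)) ==> acc + 2*w != 12))) && ((!(acc != w - 3)) ==> 2*acc + w != 9)
Before skip: (acc != w - 3 ==> (((w == -2 && 3*acc >= 4) ==> 3*acc + 2*w != 16) && ((!(w == -2 && 3*acc >= 4)) ==> acc + 2*w != 12))) && ((!(acc != w - 3)) ==> 2*acc + w != 9)
Before w := w + 2*w: (acc != 3*w - 3 ==> (((3*w == -2 && 3*acc >= 4) ==> 3*acc + 6*w != 16) && ((!(3*w == -2 && 3*acc >= 4)) ==> acc + 6*w != 12))) && ((!(acc != 3*w - 3)) ==> 2*acc + 3*w != 9)
Answer: WP = (acc != 3*w - 3 ==> (((3*w == -2 && 3*acc >= 4) ==> 3*acc + 6*w != 16) && ((!(3*w == -2 && 3*acc >= 4)) ==> acc + 6*w != 12))) && ((!(acc != 3*w - 3)) ==> 2*acc + 3*w != 9)


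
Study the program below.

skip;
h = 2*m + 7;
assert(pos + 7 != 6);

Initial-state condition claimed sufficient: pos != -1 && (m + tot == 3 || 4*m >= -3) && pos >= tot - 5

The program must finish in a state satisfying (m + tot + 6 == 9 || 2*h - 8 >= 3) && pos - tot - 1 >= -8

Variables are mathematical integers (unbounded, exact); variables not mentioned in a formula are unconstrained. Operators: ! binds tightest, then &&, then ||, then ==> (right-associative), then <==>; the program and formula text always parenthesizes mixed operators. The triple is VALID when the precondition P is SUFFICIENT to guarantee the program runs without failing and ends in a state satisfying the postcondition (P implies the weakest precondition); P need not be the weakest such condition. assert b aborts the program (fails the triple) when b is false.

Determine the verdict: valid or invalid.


Working backward. After the program, the postcondition (m + tot + 6 == 9 || 2*h - 8 >= 3) && pos - tot - 1 >= -8 must hold; in canonical form it is (m + tot == 3 || 2*h >= 11) && pos >= tot - 7.
Before assert pos + 7 != 6: pos != -1 && (m + tot == 3 || 2*h >= 11) && pos >= tot - 7
Before h := 2*m + 7: pos != -1 && (m + tot == 3 || 4*m >= -3) && pos >= tot - 7
Before skip: pos != -1 && (m + tot == 3 || 4*m >= -3) && pos >= tot - 7
The weakest precondition is pos != -1 && (m + tot == 3 || 4*m >= -3) && pos >= tot - 7.
Check whether pos != -1 && (m + tot == 3 || 4*m >= -3) && pos >= tot - 5 implies it.
Every state satisfying the precondition satisfies the weakest precondition: the implication holds.
Answer: valid


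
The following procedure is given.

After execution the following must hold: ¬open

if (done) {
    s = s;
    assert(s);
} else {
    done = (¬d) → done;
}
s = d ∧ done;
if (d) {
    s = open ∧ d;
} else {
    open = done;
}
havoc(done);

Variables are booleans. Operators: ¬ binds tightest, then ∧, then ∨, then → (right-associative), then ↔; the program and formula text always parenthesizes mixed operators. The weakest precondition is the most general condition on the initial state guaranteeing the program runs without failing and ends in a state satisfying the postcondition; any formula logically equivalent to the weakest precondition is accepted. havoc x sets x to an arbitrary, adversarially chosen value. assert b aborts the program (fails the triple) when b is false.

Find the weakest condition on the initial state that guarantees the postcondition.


Working backward. After the program, ¬open must hold.
Before havoc done: ¬open
Then branch requires ¬open; else branch requires ¬done.
Before the if: (d → (¬open)) ∧ ((¬d) → (¬done))
Before s := d ∧ done: (d → (¬open)) ∧ ((¬d) → (¬done))
Then branch requires s ∧ (d → (¬open)) ∧ ((¬d) → (¬done)); else branch requires (d → (¬open)) ∧ ((¬d) → (¬((¬d) → done))).
Before the if: (done → (s ∧ (d → (¬open)) ∧ ((¬d) → (¬done)))) ∧ ((¬done) → ((d → (¬open)) ∧ ((¬d) → (¬((¬d) → done)))))
Answer: WP = (done → (s ∧ (d → (¬open)) ∧ ((¬d) → (¬done)))) ∧ ((¬done) → ((d → (¬open)) ∧ ((¬d) → (¬((¬d) → done)))))


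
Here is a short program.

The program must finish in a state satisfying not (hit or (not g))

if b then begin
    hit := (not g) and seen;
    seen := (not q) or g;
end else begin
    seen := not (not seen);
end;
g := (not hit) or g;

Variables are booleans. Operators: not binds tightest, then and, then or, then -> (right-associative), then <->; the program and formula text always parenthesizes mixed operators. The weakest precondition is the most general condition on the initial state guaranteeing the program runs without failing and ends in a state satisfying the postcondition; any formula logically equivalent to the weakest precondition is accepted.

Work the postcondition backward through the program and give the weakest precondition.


Working backward. After the program, not (hit or (not g)) must hold.
Before g := (not hit) or g: not (hit or (not ((not hit) or g)))
Then branch requires not (((not g) and seen) or (not ((not ((not g) and seen)) or g))); else branch requires not (hit or (not ((not hit) or g))).
Before the if: (b -> (not (((not g) and seen) or (not ((not ((not g) and seen)) or g))))) and ((not b) -> (not (hit or (not ((not hit) or g)))))
Answer: WP = (b -> (not (((not g) and seen) or (not ((not ((not g) and seen)) or g))))) and ((not b) -> (not (hit or (not ((not hit) or g)))))


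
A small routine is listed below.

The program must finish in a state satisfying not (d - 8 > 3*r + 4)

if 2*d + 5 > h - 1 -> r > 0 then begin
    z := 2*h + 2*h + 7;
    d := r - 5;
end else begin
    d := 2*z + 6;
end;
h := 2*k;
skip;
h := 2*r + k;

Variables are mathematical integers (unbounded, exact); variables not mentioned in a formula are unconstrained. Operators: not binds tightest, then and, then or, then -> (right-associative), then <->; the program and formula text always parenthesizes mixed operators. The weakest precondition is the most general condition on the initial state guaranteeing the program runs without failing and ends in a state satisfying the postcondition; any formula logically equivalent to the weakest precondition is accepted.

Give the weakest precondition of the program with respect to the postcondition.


Working backward. After the program, the postcondition not (d - 8 > 3*r + 4) must hold; in canonical form it is not (d > 3*r + 12).
Before h := 2*r + k: not (d > 3*r + 12)
Before skip: not (d > 3*r + 12)
Before h := 2*k: not (d > 3*r + 12)
Then branch requires not (2*r < -17); else branch requires not (2*z > 3*r + 6).
Before the if: ((2*d > h - 6 -> r > 0) -> (not (2*r < -17))) and ((not (2*d > h - 6 -> r > 0)) -> (not (2*z > 3*r + 6)))
Answer: WP = ((2*d > h - 6 -> r > 0) -> (not (2*r < -17))) and ((not (2*d > h - 6 -> r > 0)) -> (not (2*z > 3*r + 6)))


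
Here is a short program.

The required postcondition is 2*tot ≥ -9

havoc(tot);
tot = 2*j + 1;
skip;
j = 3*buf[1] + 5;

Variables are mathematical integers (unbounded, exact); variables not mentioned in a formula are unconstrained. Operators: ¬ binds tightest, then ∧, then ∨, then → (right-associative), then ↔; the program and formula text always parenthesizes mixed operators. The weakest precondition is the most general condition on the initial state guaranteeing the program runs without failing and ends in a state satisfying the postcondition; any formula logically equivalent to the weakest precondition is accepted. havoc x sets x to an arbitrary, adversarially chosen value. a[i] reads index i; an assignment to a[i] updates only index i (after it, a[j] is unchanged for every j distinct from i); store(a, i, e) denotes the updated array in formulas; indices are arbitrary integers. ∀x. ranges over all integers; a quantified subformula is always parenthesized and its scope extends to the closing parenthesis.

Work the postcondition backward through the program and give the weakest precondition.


Working backward. After the program, 2*tot ≥ -9 must hold.
Before j := 3*buf[1] + 5: 2*tot ≥ -9
Before skip: 2*tot ≥ -9
Before tot := 2*j + 1: 4*j ≥ -11
Before havoc tot: 4*j ≥ -11
Answer: WP = 4*j ≥ -11
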